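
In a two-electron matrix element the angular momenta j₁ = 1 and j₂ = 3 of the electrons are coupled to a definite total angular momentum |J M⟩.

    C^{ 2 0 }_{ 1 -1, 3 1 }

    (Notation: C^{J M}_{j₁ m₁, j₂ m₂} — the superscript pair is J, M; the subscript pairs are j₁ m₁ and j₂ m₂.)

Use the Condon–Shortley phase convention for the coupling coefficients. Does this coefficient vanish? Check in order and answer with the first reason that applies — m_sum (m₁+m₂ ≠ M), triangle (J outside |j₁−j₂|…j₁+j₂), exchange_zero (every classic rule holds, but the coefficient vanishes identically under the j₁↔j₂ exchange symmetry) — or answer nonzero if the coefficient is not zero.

nonzero

m-sum: m₁+m₂ = -1+1 = 0, M = 0  ✓
triangle: |j₁−j₂| = 2 ≤ J = 2 ≤ j₁+j₂ = 4  ✓
exchange: j₁≠j₂ or m₁≠m₂ — the exchange symmetry imposes no constraint here
value check: CG = +√(2/7) = +0.534522 ≠ 0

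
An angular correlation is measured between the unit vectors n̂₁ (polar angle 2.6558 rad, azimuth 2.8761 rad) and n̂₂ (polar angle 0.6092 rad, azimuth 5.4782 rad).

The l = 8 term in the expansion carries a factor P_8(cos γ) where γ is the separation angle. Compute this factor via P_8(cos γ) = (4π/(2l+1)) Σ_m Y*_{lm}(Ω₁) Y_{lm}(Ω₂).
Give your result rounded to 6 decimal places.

Expand P_8 via completeness: Σ_{m} conj(Y_{8,m}) at Ω₁ times Y_{8,m} at Ω₂ —
  m=-8: (-0.000612, -0.000991) × (0.005852, 0.000924) = (-0.000003, -0.000006)  (running Σ = (-0.000003, -0.000006))
  m=-7: (-0.002502, -0.008457) × (0.027072, -0.020507) = (-0.000241, -0.000178)  (running Σ = (-0.000244, -0.000184))
  m=-6: (-0.000927, -0.041836) × (0.014081, -0.119261) = (-0.005003, -0.000479)  (running Σ = (-0.005246, -0.000663))
  m=-5: (0.033563, -0.135195) × (-0.184022, -0.224123) = (-0.036477, 0.017357)  (running Σ = (-0.041723, 0.016694))
  m=-4: (0.159909, -0.286668) × (-0.467001, -0.036664) = (-0.085188, 0.128012)  (running Σ = (-0.126911, 0.144706))
  m=-3: (0.358287, -0.366316) × (-0.316474, 0.281307) = (-0.010341, 0.216719)  (running Σ = (-0.137252, 0.361425))
  m=-2: (0.348168, -0.204458) × (-0.000061, 0.001559) = (0.000297, 0.000555)  (running Σ = (-0.136955, 0.361980))
  m=-1: (-0.127325, 0.034621) × (-0.284236, -0.295595) = (0.046424, 0.027796)  (running Σ = (-0.090531, 0.389776))
  m=0: (-0.457018, -0.000000) × (-0.140070, 0.000000) = (0.064014, 0.000000)  (running Σ = (-0.026516, 0.389776))
  m=1: (0.127325, 0.034621) × (0.284236, -0.295595) = (0.046424, -0.027796)  (running Σ = (0.019908, 0.361980))
  m=2: (0.348168, 0.204458) × (-0.000061, -0.001559) = (0.000297, -0.000555)  (running Σ = (0.020205, 0.361425))
  m=3: (-0.358287, -0.366316) × (0.316474, 0.281307) = (-0.010341, -0.216719)  (running Σ = (0.009864, 0.144706))
  m=4: (0.159909, 0.286668) × (-0.467001, 0.036664) = (-0.085188, -0.128012)  (running Σ = (-0.075324, 0.016694))
  m=5: (-0.033563, -0.135195) × (0.184022, -0.224123) = (-0.036477, -0.017357)  (running Σ = (-0.111801, -0.000663))
  m=6: (-0.000927, 0.041836) × (0.014081, 0.119261) = (-0.005003, 0.000479)  (running Σ = (-0.116803, -0.000184))
  m=7: (0.002502, -0.008457) × (-0.027072, -0.020507) = (-0.000241, 0.000178)  (running Σ = (-0.117044, -0.000006))
  m=8: (-0.000612, 0.000991) × (0.005852, -0.000924) = (-0.000003, 0.000006)  (running Σ = (-0.117047, -0.000000))
Accumulated sum (-0.117047, -0.000000); after 4π/(2l+1) scaling, (-0.086521, -0.000000) ⇒ P_8 = -0.086521

-0.086521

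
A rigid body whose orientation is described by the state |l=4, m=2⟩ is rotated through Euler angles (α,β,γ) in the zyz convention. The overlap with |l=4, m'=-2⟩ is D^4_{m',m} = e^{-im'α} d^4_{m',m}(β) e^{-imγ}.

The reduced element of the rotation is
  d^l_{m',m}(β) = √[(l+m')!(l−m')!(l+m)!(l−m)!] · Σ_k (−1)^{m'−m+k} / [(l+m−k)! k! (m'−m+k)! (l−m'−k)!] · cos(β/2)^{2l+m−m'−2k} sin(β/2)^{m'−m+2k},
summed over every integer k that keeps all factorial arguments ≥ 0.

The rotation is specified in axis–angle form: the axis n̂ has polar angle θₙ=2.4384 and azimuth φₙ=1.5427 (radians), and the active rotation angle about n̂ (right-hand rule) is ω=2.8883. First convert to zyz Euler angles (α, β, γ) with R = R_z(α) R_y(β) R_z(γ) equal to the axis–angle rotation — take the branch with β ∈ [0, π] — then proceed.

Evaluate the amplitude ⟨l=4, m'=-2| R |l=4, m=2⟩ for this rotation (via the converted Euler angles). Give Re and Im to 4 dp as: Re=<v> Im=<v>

Axis–angle → zyz. n̂ = (sinθₙcosφₙ, sinθₙsinφₙ, cosθₙ) = (+0.018166, +0.646401, -0.762782), ω = 2.8883.
R = I cosω + sinω [n̂]ₓ + (1−cosω) n̂n̂ᵀ gives
  R = [-0.967443, +0.214258, +0.134712; -0.168037, -0.145756, -0.974946; -0.189255, -0.965841, +0.177014]
β = atan2(√(R₁₃²+R₂₃²), R₃₃) = 1.392845; α = atan2(R₂₃, R₁₃) mod 2π = 4.849693; γ = atan2(R₃₂, −R₃₁) mod 2π = 4.905886
First d^4_{-2,2}(β=1.3928), then the phase factors e^{-i(-2)α} and e^{-i(2)γ}:
With c≡cos(β/2)=0.767142 and s≡sin(β/2)=0.641477, N=[2·720·720·2]^{1/2}=1440.000000
Admissible k: 4..6 (factorial args all ≥0)
  k=4: (−1)^0·1440.0000/(96)·0.7671^4·0.6415^4 = +0.879669
  k=5: (−1)^1·1440.0000/(120)·0.7671^2·0.6415^6 = -0.492063
  k=6: (−1)^2·1440.0000/(1440)·0.7671^0·0.6415^8 = +0.028671
d^4_{-2,2}(1.3928) = +0.879669 -0.492063 +0.028671 = +0.416278
Attach z-rotation phases: D = e^{-i(-2)(4.8497)}·(+0.416278)·e^{-i(2)(4.9059)} = +0.413652-0.046685i

Re=0.4137 Im=-0.0467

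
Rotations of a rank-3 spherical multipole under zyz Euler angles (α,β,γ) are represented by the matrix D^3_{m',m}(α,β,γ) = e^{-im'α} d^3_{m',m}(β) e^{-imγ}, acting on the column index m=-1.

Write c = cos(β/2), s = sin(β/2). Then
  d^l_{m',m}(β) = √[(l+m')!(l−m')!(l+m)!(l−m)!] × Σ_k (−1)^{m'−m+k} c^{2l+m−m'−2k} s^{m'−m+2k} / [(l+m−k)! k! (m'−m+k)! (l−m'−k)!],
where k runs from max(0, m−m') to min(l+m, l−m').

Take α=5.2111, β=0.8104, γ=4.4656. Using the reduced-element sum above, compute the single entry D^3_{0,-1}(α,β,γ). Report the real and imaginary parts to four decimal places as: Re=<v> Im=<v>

D^3_{0,-1}(5.2111,0.8104,4.4656) = e^{-i·0·5.2111}·d^3_{0,-1}(0.8104)·e^{-i·-1·4.4656}. Compute d first:
With c≡cos(β/2)=0.919024 and s≡sin(β/2)=0.394203, N=[6·6·2·24]^{1/2}=41.569219
Admissible k: 0..2 (factorial args all ≥0)
  k=0: (−1)^1·41.5692/(12)·0.9190^5·0.3942^1 = -0.895248
  k=1: (−1)^2·41.5692/(4)·0.9190^3·0.3942^3 = +0.494140
  k=2: (−1)^3·41.5692/(12)·0.9190^1·0.3942^5 = -0.030305
d^3_{0,-1}(0.8104) = -0.895248 +0.494140 -0.030305 = -0.431413
D = (+1.000000+0.000000i)·(-0.431413)·(-0.244291-0.969702i) = +0.105390+0.418342i

Re=0.1054 Im=0.4183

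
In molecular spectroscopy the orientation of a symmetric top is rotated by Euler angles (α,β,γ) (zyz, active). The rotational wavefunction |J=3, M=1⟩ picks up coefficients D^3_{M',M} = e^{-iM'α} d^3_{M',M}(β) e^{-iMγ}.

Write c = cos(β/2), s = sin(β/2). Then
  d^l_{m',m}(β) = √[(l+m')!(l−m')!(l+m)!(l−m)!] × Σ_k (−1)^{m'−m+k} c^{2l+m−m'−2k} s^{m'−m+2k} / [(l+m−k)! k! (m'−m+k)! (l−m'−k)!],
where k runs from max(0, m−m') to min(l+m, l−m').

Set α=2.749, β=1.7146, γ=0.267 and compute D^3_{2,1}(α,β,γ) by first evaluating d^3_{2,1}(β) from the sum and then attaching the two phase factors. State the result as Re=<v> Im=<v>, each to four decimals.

D^3_{2,1}(2.7490,1.7146,0.2670) = e^{-i·2·2.7490}·d^3_{2,1}(1.7146)·e^{-i·1·0.2670}. Compute d first:
With c≡cos(β/2)=0.654481 and s≡sin(β/2)=0.756078, N=[120·1·24·2]^{1/2}=75.894664
The bounds max(0,m−m')=0 and min(l+m,l−m')=1 give 2 terms
  k=0: (−1)^1·75.8947/(24)·0.6545^5·0.7561^1 = -0.287113
  k=1: (−1)^2·75.8947/(12)·0.6545^3·0.7561^3 = +0.766341
d^3_{2,1}(1.7146) = -0.287113 +0.766341 = +0.479228
D = (+0.707257+0.706956i)·(+0.479228)·(+0.964567-0.263839i) = +0.416314+0.237364i

Re=0.4163 Im=0.2374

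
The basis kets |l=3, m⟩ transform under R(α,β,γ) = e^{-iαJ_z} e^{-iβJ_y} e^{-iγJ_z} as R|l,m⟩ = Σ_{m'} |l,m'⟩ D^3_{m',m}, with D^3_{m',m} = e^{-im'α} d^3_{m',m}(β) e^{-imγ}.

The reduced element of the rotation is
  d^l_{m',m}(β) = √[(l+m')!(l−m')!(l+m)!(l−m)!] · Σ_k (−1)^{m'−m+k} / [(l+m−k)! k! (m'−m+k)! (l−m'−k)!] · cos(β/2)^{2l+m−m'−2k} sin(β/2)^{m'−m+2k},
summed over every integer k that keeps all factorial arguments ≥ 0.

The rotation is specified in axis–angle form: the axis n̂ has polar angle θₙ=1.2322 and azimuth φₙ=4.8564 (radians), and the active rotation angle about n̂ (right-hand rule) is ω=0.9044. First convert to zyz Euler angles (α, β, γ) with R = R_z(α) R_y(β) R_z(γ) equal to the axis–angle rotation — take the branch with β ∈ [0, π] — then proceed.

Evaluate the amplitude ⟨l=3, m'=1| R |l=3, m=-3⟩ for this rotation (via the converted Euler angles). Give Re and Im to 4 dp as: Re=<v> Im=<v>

Axis–angle → zyz. n̂ = (sinθₙcosφₙ, sinθₙsinφₙ, cosθₙ) = (+0.135365, -0.933458, +0.332163), ω = 0.9044.
R = I cosω + sinω [n̂]ₓ + (1−cosω) n̂n̂ᵀ gives
  R = [+0.625154, -0.309347, -0.716580; +0.212850, +0.950874, -0.224799; +0.750918, -0.011990, +0.660287]
β = atan2(√(R₁₃²+R₂₃²), R₃₃) = 0.849595; α = atan2(R₂₃, R₁₃) mod 2π = 3.445580; γ = atan2(R₃₂, −R₃₁) mod 2π = 3.157558
D^3_{1,-3}(3.4456,0.8496,3.1576) = e^{-i·1·3.4456}·d^3_{1,-3}(0.8496)·e^{-i·-3·3.1576}. Compute d first:
c=cos(0.849595/2)=0.911122, s=sin(0.849595/2)=0.412137; N=√[24·2·1·720]=185.903201
k: max(0,(-3)−(1))=0 … min(3+(-3),3−(1))=0
  k=0: (−1)^4·185.9032/(48)·0.9111^2·0.4121^4 = +0.092761
d^3_{1,-3}(0.8496) = +0.092761
Phases: e^{-i·(1)·3.4456}=-0.954150+0.299327i, e^{-i·(-3)·3.1576}=-0.998853-0.047878i ⇒ D=+0.089735-0.023496i

Re=0.0897 Im=-0.0235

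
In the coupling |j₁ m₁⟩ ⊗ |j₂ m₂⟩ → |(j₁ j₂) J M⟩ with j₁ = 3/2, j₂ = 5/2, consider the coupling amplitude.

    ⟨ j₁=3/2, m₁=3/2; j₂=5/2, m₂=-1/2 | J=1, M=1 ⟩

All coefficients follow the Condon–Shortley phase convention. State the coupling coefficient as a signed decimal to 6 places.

+√(1/20) = +0.223607

triangle: 3!×0!×2!/6! = 12/720
(j±m)!: 3!×0!×2!×3!×2!×0! = 144
prefactor² = (2J+1)×Δ×N² = 36/5
  k=0: +1/(0!×3!×0!×2!×0!×0!) = 1/12
Σ = 1/12  ⇒  CG² = 36/5×(1/12)² = 1/20
CG = +√(1/20) = +0.223607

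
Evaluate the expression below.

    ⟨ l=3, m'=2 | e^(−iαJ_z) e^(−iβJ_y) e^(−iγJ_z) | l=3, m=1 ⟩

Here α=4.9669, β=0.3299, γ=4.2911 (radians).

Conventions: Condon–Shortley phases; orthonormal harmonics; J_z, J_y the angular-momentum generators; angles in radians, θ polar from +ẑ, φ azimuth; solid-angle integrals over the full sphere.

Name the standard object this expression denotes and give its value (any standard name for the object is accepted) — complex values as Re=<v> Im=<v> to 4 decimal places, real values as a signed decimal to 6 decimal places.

Wigner D-matrix element, Re=0.0401 Im=0.4563

This is a Wigner D-matrix element — the rotation-matrix element ⟨l m'| R(α,β,γ) |l m⟩ in the angular-momentum basis.
D^3_{2,1}(4.9669,0.3299,4.2911) = e^{-i·2·4.9669}·d^3_{2,1}(0.3299)·e^{-i·1·4.2911}. Compute d first:
c=cos(0.329900/2)=0.986427, s=sin(0.329900/2)=0.164203; N=√[120·1·24·2]=75.894664
Admissible k: 0..1 (factorial args all ≥0)
  k=0: (−1)^1·75.8947/(24)·0.9864^5·0.1642^1 = -0.484959
  k=1: (−1)^2·75.8947/(12)·0.9864^3·0.1642^3 = +0.026876
d^3_{2,1}(0.3299) = -0.484959 +0.026876 = -0.458083
Attach z-rotation phases: D = e^{-i(2)(4.9669)}·(-0.458083)·e^{-i(1)(4.2911)} = +0.040137+0.456321i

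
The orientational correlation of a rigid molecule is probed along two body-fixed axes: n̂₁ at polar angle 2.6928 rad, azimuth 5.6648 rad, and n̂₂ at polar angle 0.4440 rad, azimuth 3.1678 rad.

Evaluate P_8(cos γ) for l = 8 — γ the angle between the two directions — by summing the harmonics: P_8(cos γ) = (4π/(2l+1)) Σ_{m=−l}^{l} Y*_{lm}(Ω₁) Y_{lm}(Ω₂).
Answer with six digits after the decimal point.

Term-by-term m-sum for l=8 (normalisation 4π/17 = 0.739198):
  [-8]  conj(Y_{8,-8})(Ω₁) = +0.000151+0.000630i ; Y_{8,-8}(Ω₂) = +0.000584-0.000124i ; Δ = +0.000000+0.000000i
  [-7]  conj(Y_{8,-7})(Ω₁) = +0.002013-0.004986i ; Y_{8,-7}(Ω₂) = -0.004940+0.000917i ; Δ = -0.000005+0.000026i
  [-6]  conj(Y_{8,-6})(Ω₁) = -0.023648+0.015115i ; Y_{8,-6}(Ω₂) = +0.026233-0.004159i ; Δ = -0.000557+0.000495i
  [-5]  conj(Y_{8,-5})(Ω₁) = +0.103241+0.005132i ; Y_{8,-5}(Ω₂) = -0.098297+0.012955i ; Δ = -0.010215+0.000833i
  [-4]  conj(Y_{8,-4})(Ω₁) = -0.213875-0.168766i ; Y_{8,-4}(Ω₂) = +0.263719-0.027747i ; Δ = -0.061086-0.038573i
  [-3]  conj(Y_{8,-3})(Ω₁) = +0.136923+0.468465i ; Y_{8,-3}(Ω₂) = -0.481957+0.037971i ; Δ = -0.083779-0.220581i
  [-2]  conj(Y_{8,-2})(Ω₁) = +0.160236-0.461738i ; Y_{8,-2}(Ω₂) = +0.497102-0.026079i ; Δ = +0.067612-0.233710i
  [-1]  conj(Y_{8,-1})(Ω₁) = -0.009214+0.006556i ; Y_{8,-1}(Ω₂) = -0.030868+0.000809i ; Δ = +0.000279-0.000210i
  [+0]  conj(Y_{8,0})(Ω₁) = -0.476380-0.000000i ; Y_{8,0}(Ω₂) = -0.475523+0.000000i ; Δ = +0.226530+0.000000i
  [+1]  conj(Y_{8,1})(Ω₁) = +0.009214+0.006556i ; Y_{8,1}(Ω₂) = +0.030868+0.000809i ; Δ = +0.000279+0.000210i
  [+2]  conj(Y_{8,2})(Ω₁) = +0.160236+0.461738i ; Y_{8,2}(Ω₂) = +0.497102+0.026079i ; Δ = +0.067612+0.233710i
  [+3]  conj(Y_{8,3})(Ω₁) = -0.136923+0.468465i ; Y_{8,3}(Ω₂) = +0.481957+0.037971i ; Δ = -0.083779+0.220581i
  [+4]  conj(Y_{8,4})(Ω₁) = -0.213875+0.168766i ; Y_{8,4}(Ω₂) = +0.263719+0.027747i ; Δ = -0.061086+0.038573i
  [+5]  conj(Y_{8,5})(Ω₁) = -0.103241+0.005132i ; Y_{8,5}(Ω₂) = +0.098297+0.012955i ; Δ = -0.010215-0.000833i
  [+6]  conj(Y_{8,6})(Ω₁) = -0.023648-0.015115i ; Y_{8,6}(Ω₂) = +0.026233+0.004159i ; Δ = -0.000557-0.000495i
  [+7]  conj(Y_{8,7})(Ω₁) = -0.002013-0.004986i ; Y_{8,7}(Ω₂) = +0.004940+0.000917i ; Δ = -0.000005-0.000026i
  [+8]  conj(Y_{8,8})(Ω₁) = +0.000151-0.000630i ; Y_{8,8}(Ω₂) = +0.000584+0.000124i ; Δ = +0.000000-0.000000i
Σ over m = +0.051027+0.000000i; ×(4π/17) → +0.037719+0.000000i. Real part: 0.037719

0.037719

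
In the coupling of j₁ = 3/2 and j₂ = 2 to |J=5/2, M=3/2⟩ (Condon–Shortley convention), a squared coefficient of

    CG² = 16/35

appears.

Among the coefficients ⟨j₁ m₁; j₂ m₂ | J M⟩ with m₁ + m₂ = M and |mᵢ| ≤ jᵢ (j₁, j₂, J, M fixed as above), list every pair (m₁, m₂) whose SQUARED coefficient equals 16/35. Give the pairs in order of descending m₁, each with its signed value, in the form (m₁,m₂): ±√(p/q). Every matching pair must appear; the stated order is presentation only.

Admissible pairs with m₁+m₂ = M = 3/2: (-1/2,2), (1/2,1), (3/2,0)
  (m₁,m₂)=(3/2,0): CG² = 18/35, CG = +√(18/35)
  (m₁,m₂)=(1/2,1): CG² = 1/35, CG = −√(1/35)
  (m₁,m₂)=(-1/2,2): CG² = 16/35, CG = −√(16/35)   ← matches the target
Pairs with CG² = 16/35: (-1/2,2): −√(16/35)

(-1/2,2): −√(16/35)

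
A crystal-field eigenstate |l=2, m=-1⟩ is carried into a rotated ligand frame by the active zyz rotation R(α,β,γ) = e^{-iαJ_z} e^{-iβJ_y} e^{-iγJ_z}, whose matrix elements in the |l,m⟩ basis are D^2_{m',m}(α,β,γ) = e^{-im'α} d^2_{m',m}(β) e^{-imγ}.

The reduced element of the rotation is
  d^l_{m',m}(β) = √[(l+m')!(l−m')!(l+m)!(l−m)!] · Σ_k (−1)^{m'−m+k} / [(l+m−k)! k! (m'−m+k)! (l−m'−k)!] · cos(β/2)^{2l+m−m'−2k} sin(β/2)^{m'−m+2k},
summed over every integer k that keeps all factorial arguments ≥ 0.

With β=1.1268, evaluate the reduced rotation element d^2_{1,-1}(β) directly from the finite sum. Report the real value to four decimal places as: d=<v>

d=0.5303

d^2_{1,-1}(β=1.1268) via the finite sum:
With c≡cos(β/2)=0.845444 and s≡sin(β/2)=0.534064, N=[6·1·1·6]^{1/2}=6.000000
The bounds max(0,m−m')=0 and min(l+m,l−m')=1 give 2 terms
  k=0: (−1)^2·6.0000/(2)·0.8454^2·0.5341^2 = +0.611614
  k=1: (−1)^3·6.0000/(6)·0.8454^0·0.5341^4 = -0.081353
d^2_{1,-1}(1.1268) = +0.611614 -0.081353 = +0.530261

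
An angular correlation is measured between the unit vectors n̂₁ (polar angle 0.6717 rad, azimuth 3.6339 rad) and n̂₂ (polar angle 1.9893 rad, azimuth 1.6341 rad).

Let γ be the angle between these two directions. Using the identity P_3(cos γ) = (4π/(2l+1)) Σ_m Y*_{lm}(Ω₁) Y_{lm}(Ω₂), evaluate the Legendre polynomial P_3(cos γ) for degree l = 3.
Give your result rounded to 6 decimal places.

Term-by-term m-sum for l=3 (normalisation 4π/7 = 1.795196):
  term(m=-3) = +0.030722-0.008960i   from Y*(Ω₁)=-0.009426-0.100113i, Y(Ω₂)=+0.060078+0.312535i
  term(m=-2) = +0.070249+0.081270i   from Y*(Ω₁)=+0.171384+0.258093i, Y(Ω₂)=+0.343959-0.043782i
  term(m=-1) = +0.008882-0.019417i   from Y*(Ω₁)=-0.365746-0.196170i, Y(Ω₂)=+0.003255+0.051342i
  term(m=+0) = +0.006126+0.000000i   from Y*(Ω₁)=+0.018579-0.000000i, Y(Ω₂)=+0.329735+0.000000i
  term(m=+1) = +0.008882+0.019417i   from Y*(Ω₁)=+0.365746-0.196170i, Y(Ω₂)=-0.003255+0.051342i
  term(m=+2) = +0.070249-0.081270i   from Y*(Ω₁)=+0.171384-0.258093i, Y(Ω₂)=+0.343959+0.043782i
  term(m=+3) = +0.030722+0.008960i   from Y*(Ω₁)=+0.009426-0.100113i, Y(Ω₂)=-0.060078+0.312535i
Accumulated sum +0.225832+0.000000i; after 4π/(2l+1) scaling, +0.405412+0.000000i ⇒ P_3 = 0.405412

0.405412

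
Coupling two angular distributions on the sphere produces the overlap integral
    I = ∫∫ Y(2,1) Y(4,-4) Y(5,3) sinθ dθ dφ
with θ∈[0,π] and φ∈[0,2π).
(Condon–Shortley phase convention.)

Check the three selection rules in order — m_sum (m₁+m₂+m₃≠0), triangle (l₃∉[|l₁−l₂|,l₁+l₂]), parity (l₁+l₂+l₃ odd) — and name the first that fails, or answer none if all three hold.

parity

Σmᵢ = 0  ✓
l₃∈[|l₁−l₂|,l₁+l₂]=[2,6], have l₃=5  ✓
Σlᵢ = 11 ⇒ odd  ✗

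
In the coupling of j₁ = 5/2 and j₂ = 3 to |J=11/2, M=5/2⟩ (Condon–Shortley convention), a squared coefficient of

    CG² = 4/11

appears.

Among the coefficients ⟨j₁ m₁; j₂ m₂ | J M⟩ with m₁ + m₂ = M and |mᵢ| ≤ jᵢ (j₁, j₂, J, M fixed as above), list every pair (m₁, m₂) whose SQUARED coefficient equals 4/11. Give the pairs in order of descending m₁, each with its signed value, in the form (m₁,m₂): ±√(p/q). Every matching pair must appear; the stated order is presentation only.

(1/2,2): +√(4/11)

Admissible pairs with m₁+m₂ = M = 5/2: (-1/2,3), (1/2,2), (3/2,1), (5/2,0)
  (m₁,m₂)=(5/2,0): CG² = 4/33, CG = +√(4/33)
  (m₁,m₂)=(3/2,1): CG² = 5/11, CG = +√(5/11)
  (m₁,m₂)=(1/2,2): CG² = 4/11, CG = +√(4/11)   ← matches the target
  (m₁,m₂)=(-1/2,3): CG² = 2/33, CG = +√(2/33)
Pairs with CG² = 4/11: (1/2,2): +√(4/11)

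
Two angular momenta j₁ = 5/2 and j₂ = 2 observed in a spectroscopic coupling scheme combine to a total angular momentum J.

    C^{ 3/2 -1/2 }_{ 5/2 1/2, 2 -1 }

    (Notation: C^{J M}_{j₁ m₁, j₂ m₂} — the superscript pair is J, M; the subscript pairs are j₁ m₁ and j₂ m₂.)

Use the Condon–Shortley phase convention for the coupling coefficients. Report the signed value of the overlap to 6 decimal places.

√[4·3!2!1!/7! · 3!2!1!3!1!2!] = √(48/35)
  +(−1)^0/∏(0,3,2,1,0,0)! = 1/12  (running 1/12)
  +(−1)^1/∏(1,2,1,0,1,1)! = -1/2  (running -5/12)
⟨..|..⟩ = √(48/35)·(-5/12) = -0.487950

−√(5/21) = -0.487950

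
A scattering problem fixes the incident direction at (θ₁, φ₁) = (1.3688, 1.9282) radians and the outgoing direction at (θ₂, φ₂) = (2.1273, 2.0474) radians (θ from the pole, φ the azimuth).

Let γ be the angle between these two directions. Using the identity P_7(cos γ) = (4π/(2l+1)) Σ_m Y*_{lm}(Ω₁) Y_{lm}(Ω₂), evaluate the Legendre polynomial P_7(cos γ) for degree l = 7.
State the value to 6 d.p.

Summing Y*_{l m}(θ₁,φ₁)·Y_{l m}(θ₂,φ₂) over m ∈ [−7, 7]; prefactor 4π/(2·7+1) = 0.837758:
  term(m=-7) = (0.046283, -0.051057)   from Y*(Ω₁)=(0.258546, 0.347423), Y(Ω₂)=(-0.030776, -0.156122)
  term(m=-6) = (-0.092792, 0.080600)   from Y*(Ω₁)=(0.180083, -0.278725), Y(Ω₂)=(-0.355762, -0.103061)
  term(m=-5) = (-0.055586, 0.037703)   from Y*(Ω₁)=(0.154180, 0.033867), Y(Ω₂)=(-0.292690, 0.308829)
  term(m=-4) = (0.037717, -0.019483)   from Y*(Ω₁)=(-0.047264, -0.332546), Y(Ω₂)=(0.041626, 0.119334)
  term(m=-3) = (-0.016255, 0.006074)   from Y*(Ω₁)=(0.052543, -0.028608), Y(Ω₂)=(-0.287170, -0.040757)
  term(m=-2) = (0.085923, -0.020881)   from Y*(Ω₁)=(-0.245814, -0.213347), Y(Ω₂)=(-0.157314, 0.221483)
  term(m=-1) = (-0.003954, 0.000474)   from Y*(Ω₁)=(0.007446, -0.019940), Y(Ω₂)=(-0.085838, -0.166255)
  term(m=+0) = (0.095556, 0.000000)   from Y*(Ω₁)=(-0.320787, -0.000000), Y(Ω₂)=(-0.297879, 0.000000)
  term(m=+1) = (-0.003954, -0.000474)   from Y*(Ω₁)=(-0.007446, -0.019940), Y(Ω₂)=(0.085838, -0.166255)
  term(m=+2) = (0.085923, 0.020881)   from Y*(Ω₁)=(-0.245814, 0.213347), Y(Ω₂)=(-0.157314, -0.221483)
  term(m=+3) = (-0.016255, -0.006074)   from Y*(Ω₁)=(-0.052543, -0.028608), Y(Ω₂)=(0.287170, -0.040757)
  term(m=+4) = (0.037717, 0.019483)   from Y*(Ω₁)=(-0.047264, 0.332546), Y(Ω₂)=(0.041626, -0.119334)
  term(m=+5) = (-0.055586, -0.037703)   from Y*(Ω₁)=(-0.154180, 0.033867), Y(Ω₂)=(0.292690, 0.308829)
  term(m=+6) = (-0.092792, -0.080600)   from Y*(Ω₁)=(0.180083, 0.278725), Y(Ω₂)=(-0.355762, 0.103061)
  term(m=+7) = (0.046283, 0.051057)   from Y*(Ω₁)=(-0.258546, 0.347423), Y(Ω₂)=(0.030776, -0.156122)
Total Σ_m = (0.098226, 0.000000). Multiply by 0.837758: (0.082290, 0.000000). P_7(cos γ) = 0.082290

0.082290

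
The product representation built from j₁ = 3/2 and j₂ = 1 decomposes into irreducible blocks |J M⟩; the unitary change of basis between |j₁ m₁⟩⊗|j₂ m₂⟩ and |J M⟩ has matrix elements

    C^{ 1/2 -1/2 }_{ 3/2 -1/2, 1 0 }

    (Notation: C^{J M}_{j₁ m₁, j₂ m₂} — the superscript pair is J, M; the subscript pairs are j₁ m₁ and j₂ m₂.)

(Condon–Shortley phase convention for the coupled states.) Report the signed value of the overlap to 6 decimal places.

−√(1/3) ≈ -0.577350

j₁+j₂−J=2  J+j₁−j₂=1  J−j₁+j₂=0  j₁+j₂+J+1=4
(j₁±m₁, j₂±m₂, J±M) = (1,2,1,1,0,1)
P² = 1/3
sum k=1..1:
  [1] −1/1 = -1
S = -1
C² = P²·S² = 1/3 ; C = -0.577350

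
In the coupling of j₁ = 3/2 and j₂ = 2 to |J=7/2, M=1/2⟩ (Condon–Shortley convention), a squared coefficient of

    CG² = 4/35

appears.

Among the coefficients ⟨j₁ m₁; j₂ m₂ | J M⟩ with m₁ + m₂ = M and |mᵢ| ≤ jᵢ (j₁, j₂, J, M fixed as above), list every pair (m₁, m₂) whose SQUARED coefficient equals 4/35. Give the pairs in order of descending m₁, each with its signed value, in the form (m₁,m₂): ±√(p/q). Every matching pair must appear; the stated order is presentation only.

Admissible pairs with m₁+m₂ = M = 1/2: (-3/2,2), (-1/2,1), (1/2,0), (3/2,-1)
  (m₁,m₂)=(3/2,-1): CG² = 4/35, CG = +√(4/35)   ← matches the target
  (m₁,m₂)=(1/2,0): CG² = 18/35, CG = +√(18/35)
  (m₁,m₂)=(-1/2,1): CG² = 12/35, CG = +√(12/35)
  (m₁,m₂)=(-3/2,2): CG² = 1/35, CG = +√(1/35)
Pairs with CG² = 4/35: (3/2,-1): +√(4/35)

(3/2,-1): +√(4/35)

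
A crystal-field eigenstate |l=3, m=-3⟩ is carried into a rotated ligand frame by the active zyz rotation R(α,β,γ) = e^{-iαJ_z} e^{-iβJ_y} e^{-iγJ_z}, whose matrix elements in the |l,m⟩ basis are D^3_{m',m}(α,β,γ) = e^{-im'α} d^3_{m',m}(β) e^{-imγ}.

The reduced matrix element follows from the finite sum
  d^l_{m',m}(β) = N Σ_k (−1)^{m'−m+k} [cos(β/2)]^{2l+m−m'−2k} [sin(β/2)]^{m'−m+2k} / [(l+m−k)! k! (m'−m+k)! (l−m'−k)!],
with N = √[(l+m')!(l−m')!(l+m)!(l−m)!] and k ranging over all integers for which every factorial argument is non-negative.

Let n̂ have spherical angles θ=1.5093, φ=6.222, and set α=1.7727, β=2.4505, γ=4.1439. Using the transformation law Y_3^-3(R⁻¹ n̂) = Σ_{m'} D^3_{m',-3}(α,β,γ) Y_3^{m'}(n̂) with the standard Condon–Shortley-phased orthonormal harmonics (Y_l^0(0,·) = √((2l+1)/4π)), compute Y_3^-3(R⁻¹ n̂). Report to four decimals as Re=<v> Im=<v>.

Need the full column D^3_{m',-3} for m'=−3..3 at α=1.7727, β=2.4505, γ=4.1439.
cos(β/2)=0.338711, sin(β/2)=0.940891
d^3_{-3,-3}: single k=0 term ⇒ +0.001510;  D = +0.000685-0.001346i
d^3_{-2,-3}: single k=0 term ⇒ -0.010274;  D = +0.009905+0.002732i
d^3_{-1,-3}: single k=0 term ⇒ +0.045127;  D = -0.003032+0.045025i
d^3_{0,-3}: single k=0 term ⇒ -0.144750;  D = -0.143440+0.019435i
d^3_{1,-3}: single k=0 term ⇒ +0.348225;  D = -0.115003-0.328687i
d^3_{2,-3}: single k=0 term ⇒ -0.611787;  D = +0.525213-0.313743i
d^3_{3,-3}: single k=0 term ⇒ +0.693801;  D = +0.468017+0.512171i
Y_3^{m'}(θ=1.5093,φ=6.222) and Σ D·Y over m':
  (+0.0007-0.0013i)·(+0.4079+0.0757i)  (+0.0099+0.0027i)·(+0.0621+0.0076i)  (-0.0030+0.0450i)·(-0.3159-0.0194i)  (-0.1434+0.0194i)·(-0.0684+0.0000i)  (-0.1150-0.3287i)·(+0.3159-0.0194i)  (+0.5252-0.3137i)·(+0.0621-0.0076i)  (+0.4680+0.5122i)·(-0.4079+0.0757i)
Y_3^-3(R⁻¹ n̂) = -0.229540-0.314314i

Re=-0.2295 Im=-0.3143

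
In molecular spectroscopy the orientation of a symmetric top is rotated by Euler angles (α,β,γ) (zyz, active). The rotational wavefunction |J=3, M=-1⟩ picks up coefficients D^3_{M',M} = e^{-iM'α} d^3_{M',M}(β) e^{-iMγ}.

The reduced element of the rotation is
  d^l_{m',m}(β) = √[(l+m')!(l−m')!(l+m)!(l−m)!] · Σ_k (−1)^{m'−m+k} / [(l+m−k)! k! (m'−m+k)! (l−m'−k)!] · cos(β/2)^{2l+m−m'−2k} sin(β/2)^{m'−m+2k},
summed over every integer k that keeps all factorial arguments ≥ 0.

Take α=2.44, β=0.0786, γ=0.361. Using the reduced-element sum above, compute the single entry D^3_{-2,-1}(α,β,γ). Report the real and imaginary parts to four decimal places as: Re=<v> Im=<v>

Re=0.0622 Im=-0.1065

Split into d^3_{-2,-1}(β=0.0786) × two z-phases.
With c≡cos(β/2)=0.999228 and s≡sin(β/2)=0.039290, N=[1·120·2·24]^{1/2}=75.894664
k: max(0,(-1)−(-2))=1 … min(3+(-1),3−(-2))=2
  k=1: (−1)^0·75.8947/(24)·0.9992^5·0.0393^1 = +0.123767
  k=2: (−1)^1·75.8947/(12)·0.9992^3·0.0393^3 = -0.000383
d^3_{-2,-1}(0.0786) = +0.123767 -0.000383 = +0.123384
Phases: e^{-i·(-2)·2.4400}=+0.166827-0.985986i, e^{-i·(-1)·0.3610}=+0.935544+0.353210i ⇒ D=+0.062227-0.106543i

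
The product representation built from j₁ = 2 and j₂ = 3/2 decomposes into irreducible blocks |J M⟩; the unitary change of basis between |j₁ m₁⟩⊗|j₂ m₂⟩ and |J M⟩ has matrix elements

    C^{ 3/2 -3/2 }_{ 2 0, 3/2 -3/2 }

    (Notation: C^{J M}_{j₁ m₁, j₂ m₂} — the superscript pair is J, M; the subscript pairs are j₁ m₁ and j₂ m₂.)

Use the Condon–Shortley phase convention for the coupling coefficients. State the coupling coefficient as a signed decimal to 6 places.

+0.447214

j₁+j₂−J=2  J+j₁−j₂=2  J−j₁+j₂=1  j₁+j₂+J+1=6
(j₁±m₁, j₂±m₂, J±M) = (2,2,0,3,0,3)
P² = 16/5
sum k=0..0:
  [0] +1/4 = 1/4
S = 1/4
C² = P²·S² = 1/5 ; C = +0.447214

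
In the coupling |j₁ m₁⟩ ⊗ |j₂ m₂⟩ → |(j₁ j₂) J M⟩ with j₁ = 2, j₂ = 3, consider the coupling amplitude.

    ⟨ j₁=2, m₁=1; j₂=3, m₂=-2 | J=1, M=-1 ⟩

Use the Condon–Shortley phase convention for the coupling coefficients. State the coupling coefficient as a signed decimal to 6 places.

-0.534522

√[3·4!0!2!/7! · 3!1!1!5!0!2!] = √(288/7)
  +(−1)^1/∏(1,3,0,0,0,2)! = -1/12  (running -1/12)
⟨..|..⟩ = √(288/7)·(-1/12) = -0.534522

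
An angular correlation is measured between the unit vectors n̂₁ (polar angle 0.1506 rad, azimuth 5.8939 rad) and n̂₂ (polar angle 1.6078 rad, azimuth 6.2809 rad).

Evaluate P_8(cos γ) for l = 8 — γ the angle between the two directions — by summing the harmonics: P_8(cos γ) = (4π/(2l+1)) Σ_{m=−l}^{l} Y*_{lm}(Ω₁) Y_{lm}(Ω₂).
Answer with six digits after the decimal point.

Expand P_8 via completeness: Σ_{m} conj(Y_{8,m}) at Ω₁ times Y_{8,m} at Ω₂ —
  m=-8: (-0.000000-0.000000i) × (+0.512527+0.009371i) = -0.000000-0.000000i  (running Σ = -0.000000-0.000000i)
  m=-7: (-0.000003-0.000001i) × (-0.075899-0.001214i) = +0.000000+0.000000i  (running Σ = +0.000000+0.000000i)
  m=-6: (-0.000041-0.000042i) × (-0.367142-0.005035i) = +0.000015+0.000016i  (running Σ = +0.000015+0.000016i)
  m=-5: (-0.000261-0.000663i) × (+0.089318+0.001021i) = -0.000023-0.000059i  (running Σ = -0.000008-0.000044i)
  m=-4: (+0.000088-0.006460i) × (+0.325389+0.002975i) = +0.000048-0.002102i  (running Σ = +0.000040-0.002145i)
  m=-3: (+0.016982-0.039838i) × (-0.095596-0.000655i) = -0.001649+0.003797i  (running Σ = -0.001609+0.001652i)
  m=-2: (+0.145665-0.143689i) × (-0.307642-0.001406i) = -0.045015+0.044000i  (running Σ = -0.046624+0.045652i)
  m=-1: (+0.557494-0.228695i) × (+0.098271+0.000225i) = +0.054837-0.022349i  (running Σ = +0.008213+0.023303i)
  m=0: (+0.734200-0.000000i) × (+0.302485+0.000000i) = +0.222084+0.000000i  (running Σ = +0.230297+0.023303i)
  m=1: (-0.557494-0.228695i) × (-0.098271+0.000225i) = +0.054837+0.022349i  (running Σ = +0.285134+0.045652i)
  m=2: (+0.145665+0.143689i) × (-0.307642+0.001406i) = -0.045015-0.044000i  (running Σ = +0.240120+0.001652i)
  m=3: (-0.016982-0.039838i) × (+0.095596-0.000655i) = -0.001649-0.003797i  (running Σ = +0.238470-0.002145i)
  m=4: (+0.000088+0.006460i) × (+0.325389-0.002975i) = +0.000048+0.002102i  (running Σ = +0.238518-0.000044i)
  m=5: (+0.000261-0.000663i) × (-0.089318+0.001021i) = -0.000023+0.000059i  (running Σ = +0.238495+0.000016i)
  m=6: (-0.000041+0.000042i) × (-0.367142+0.005035i) = +0.000015-0.000016i  (running Σ = +0.238510+0.000000i)
  m=7: (+0.000003-0.000001i) × (+0.075899-0.001214i) = +0.000000-0.000000i  (running Σ = +0.238510-0.000000i)
  m=8: (-0.000000+0.000000i) × (+0.512527-0.009371i) = -0.000000+0.000000i  (running Σ = +0.238510-0.000000i)
Accumulated sum +0.238510-0.000000i; after 4π/(2l+1) scaling, +0.176306-0.000000i ⇒ P_8 = 0.176306

0.176306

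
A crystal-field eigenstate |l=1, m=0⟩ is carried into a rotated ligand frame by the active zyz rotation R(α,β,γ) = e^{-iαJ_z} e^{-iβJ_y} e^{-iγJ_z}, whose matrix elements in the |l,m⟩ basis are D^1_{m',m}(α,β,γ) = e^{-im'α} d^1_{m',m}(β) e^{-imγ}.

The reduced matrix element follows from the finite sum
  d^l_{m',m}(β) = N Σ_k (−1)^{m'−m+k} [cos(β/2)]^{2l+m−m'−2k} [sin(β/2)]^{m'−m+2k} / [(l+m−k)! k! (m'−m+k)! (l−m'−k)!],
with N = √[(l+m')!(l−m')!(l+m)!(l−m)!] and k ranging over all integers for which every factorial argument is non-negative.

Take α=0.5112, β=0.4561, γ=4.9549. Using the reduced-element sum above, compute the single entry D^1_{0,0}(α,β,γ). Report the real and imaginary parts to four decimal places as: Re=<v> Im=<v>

D^1_{0,0}(0.5112,0.4561,4.9549) = e^{-i·0·0.5112}·d^1_{0,0}(0.4561)·e^{-i·0·4.9549}. Compute d first:
Half-angle: c=0.974109, s=0.226078. N=√(1·1·1·1)=1.000000
k: max(0,(0)−(0))=0 … min(1+(0),1−(0))=1
  k=0: (−1)^0·1.0000/(1)·0.9741^2·0.2261^0 = +0.948889
  k=1: (−1)^1·1.0000/(1)·0.9741^0·0.2261^2 = -0.051111
d^1_{0,0}(0.4561) = +0.948889 -0.051111 = +0.897777
D = (+1.000000+0.000000i)·(+0.897777)·(+1.000000+0.000000i) = +0.897777+0.000000i

Re=0.8978 Im=0.0000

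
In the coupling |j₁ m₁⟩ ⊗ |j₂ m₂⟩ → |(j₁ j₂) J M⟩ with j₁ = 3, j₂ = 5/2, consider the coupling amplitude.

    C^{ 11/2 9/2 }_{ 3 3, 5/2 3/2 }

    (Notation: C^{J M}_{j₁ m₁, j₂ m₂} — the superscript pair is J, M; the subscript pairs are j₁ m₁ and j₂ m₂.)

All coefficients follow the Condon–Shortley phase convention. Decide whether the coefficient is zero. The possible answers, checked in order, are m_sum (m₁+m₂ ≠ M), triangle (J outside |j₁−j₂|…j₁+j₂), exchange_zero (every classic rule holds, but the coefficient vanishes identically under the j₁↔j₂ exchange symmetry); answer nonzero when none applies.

m-sum: m₁+m₂ = 3+3/2 = 9/2, M = 9/2  ✓
triangle: |j₁−j₂| = 1/2 ≤ J = 11/2 ≤ j₁+j₂ = 11/2  ✓
exchange: j₁≠j₂ or m₁≠m₂ — the exchange symmetry imposes no constraint here
value check: CG = +√(5/11) = +0.674200 ≠ 0

nonzero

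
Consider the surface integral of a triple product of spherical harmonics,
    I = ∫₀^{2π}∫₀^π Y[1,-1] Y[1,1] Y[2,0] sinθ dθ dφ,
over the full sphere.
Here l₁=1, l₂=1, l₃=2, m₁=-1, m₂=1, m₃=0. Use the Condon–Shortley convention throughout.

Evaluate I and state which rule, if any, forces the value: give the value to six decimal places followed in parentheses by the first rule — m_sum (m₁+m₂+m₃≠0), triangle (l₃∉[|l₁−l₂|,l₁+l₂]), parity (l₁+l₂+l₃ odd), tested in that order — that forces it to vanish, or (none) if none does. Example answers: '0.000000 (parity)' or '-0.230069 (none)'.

0.126157 (none)

Checks pass: Σm=0; 4 even; l₃=2∈[0,2].
(2·1+1)(2·1+1)(2·2+1) = 45
Δ: 0! 2! 2! / 5! → 1/30
sum: t=0:+1/1 = 1/1
3j²(1 1 2; 0 0 0) = Δ·Π!·Σ² = 2/15  (sign +1)
sum: t=0:+1/4 = 1/4
3j²(1 1 2; -1 1 0) = Δ·Π!·Σ² = 1/30  (sign +1)
combine: 4πI² = 45·2/15·1/30 = 1/5
take √, sign +1: I = 0.12615663
No selection rule forces the value: the integral is nonzero (none).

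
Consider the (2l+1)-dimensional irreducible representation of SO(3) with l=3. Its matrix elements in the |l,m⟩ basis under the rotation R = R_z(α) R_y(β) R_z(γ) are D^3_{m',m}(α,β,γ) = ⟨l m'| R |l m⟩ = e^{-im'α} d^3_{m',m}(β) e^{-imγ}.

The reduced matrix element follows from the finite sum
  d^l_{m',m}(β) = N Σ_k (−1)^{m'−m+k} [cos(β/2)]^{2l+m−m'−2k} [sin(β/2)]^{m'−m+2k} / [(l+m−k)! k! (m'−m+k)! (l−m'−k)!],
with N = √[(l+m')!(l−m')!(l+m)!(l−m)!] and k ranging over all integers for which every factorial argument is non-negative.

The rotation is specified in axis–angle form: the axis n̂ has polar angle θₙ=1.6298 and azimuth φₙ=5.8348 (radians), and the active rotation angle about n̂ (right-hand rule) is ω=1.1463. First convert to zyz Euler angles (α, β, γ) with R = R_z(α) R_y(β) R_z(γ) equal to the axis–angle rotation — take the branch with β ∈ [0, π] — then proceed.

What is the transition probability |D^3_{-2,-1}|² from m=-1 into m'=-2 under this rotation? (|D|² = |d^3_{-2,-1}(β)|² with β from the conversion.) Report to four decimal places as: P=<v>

Axis–angle → zyz. n̂ = (sinθₙcosφₙ, sinθₙsinφₙ, cosθₙ) = (+0.899580, -0.432757, -0.058969), ω = 1.1463.
R = I cosω + sinω [n̂]ₓ + (1−cosω) n̂n̂ᵀ gives
  R = [+0.887809, -0.175226, -0.425547; -0.282697, +0.522007, -0.804730; +0.363148, +0.834748, +0.413907]
β = atan2(√(R₁₃²+R₂₃²), R₃₃) = 1.144054; α = atan2(R₂₃, R₁₃) mod 2π = 4.225962; γ = atan2(R₃₂, −R₃₁) mod 2π = 1.981140
D^3_{-2,-1}(4.2260,1.1441,1.9811) = e^{-i·-2·4.2260}·d^3_{-2,-1}(1.1441)·e^{-i·-1·1.9811}. Compute d first:
With c≡cos(β/2)=0.840805 and s≡sin(β/2)=0.541338, N=[1·120·2·24]^{1/2}=75.894664
The bounds max(0,m−m')=1 and min(l+m,l−m')=2 give 2 terms
  k=1: (−1)^0·75.8947/(24)·0.8408^5·0.5413^1 = +0.719359
  k=2: (−1)^1·75.8947/(12)·0.8408^3·0.5413^3 = -0.596377
d^3_{-2,-1}(1.1441) = +0.719359 -0.596377 = +0.122981
|D^3_{-2,-1}|² = |d^3_{-2,-1}(β)|² = (+0.122981)² = 0.015124 (the z-rotation phases have unit modulus)

P=0.0151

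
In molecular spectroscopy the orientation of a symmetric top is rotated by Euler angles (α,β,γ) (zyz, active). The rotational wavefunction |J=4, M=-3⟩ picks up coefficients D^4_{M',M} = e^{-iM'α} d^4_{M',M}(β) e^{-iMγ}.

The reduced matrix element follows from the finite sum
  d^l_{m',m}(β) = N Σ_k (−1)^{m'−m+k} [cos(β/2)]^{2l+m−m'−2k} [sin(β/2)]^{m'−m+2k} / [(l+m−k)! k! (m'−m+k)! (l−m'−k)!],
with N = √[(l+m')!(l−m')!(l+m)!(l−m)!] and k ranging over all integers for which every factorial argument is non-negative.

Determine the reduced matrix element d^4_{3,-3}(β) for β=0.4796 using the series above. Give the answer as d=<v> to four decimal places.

d^4_{3,-3}(β=0.4796) via the finite sum:
Half-angle: c=0.971385, s=0.237508. N=√(5040·1·1·5040)=5040.000000
The bounds max(0,m−m')=0 and min(l+m,l−m')=1 give 2 terms
  k=0: (−1)^6·5040.0000/(720)·0.9714^2·0.2375^6 = +0.001186
  k=1: (−1)^7·5040.0000/(5040)·0.9714^0·0.2375^8 = -0.000010
d^4_{3,-3}(0.4796) = +0.001186 -0.000010 = +0.001176

d=0.0012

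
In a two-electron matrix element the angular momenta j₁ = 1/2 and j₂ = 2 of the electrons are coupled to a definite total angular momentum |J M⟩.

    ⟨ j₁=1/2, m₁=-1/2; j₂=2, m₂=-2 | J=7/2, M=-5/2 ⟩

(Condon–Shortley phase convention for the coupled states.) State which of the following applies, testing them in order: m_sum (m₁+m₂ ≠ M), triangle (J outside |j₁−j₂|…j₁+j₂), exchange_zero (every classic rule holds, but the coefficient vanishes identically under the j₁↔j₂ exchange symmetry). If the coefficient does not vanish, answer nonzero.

triangle

m-sum: m₁+m₂ = -1/2+(-2) = -5/2, M = -5/2  ✓
triangle: need |j₁−j₂| ≤ J ≤ j₁+j₂, i.e. J ∈ [3/2, 5/2]; J = 7/2 is outside ✗ ⇒ coefficient is 0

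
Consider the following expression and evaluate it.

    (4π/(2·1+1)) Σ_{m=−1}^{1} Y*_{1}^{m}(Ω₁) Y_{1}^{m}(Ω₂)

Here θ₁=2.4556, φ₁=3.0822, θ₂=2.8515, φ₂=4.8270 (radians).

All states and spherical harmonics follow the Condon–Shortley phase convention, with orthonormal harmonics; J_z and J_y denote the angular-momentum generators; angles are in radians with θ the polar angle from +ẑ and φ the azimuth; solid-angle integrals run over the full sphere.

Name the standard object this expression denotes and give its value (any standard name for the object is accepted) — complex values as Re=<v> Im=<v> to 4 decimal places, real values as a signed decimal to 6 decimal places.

This sum is the spherical-harmonic addition theorem: it equals the Legendre polynomial P_l(cos γ) of the angle γ between the two directions.
Addition theorem: P_1(cos γ) = (4π/3) Σ_m Y*_{lm}(Ω₁) Y_{lm}(Ω₂), m = −1…1:
  m=-1: (-0.21846 + 0.01299j) × (0.01130 + 0.09818j) = -0.00374 - 0.02130j  (running Σ = -0.00374 - 0.02130j)
  m=0: (-0.37808 + 0.00000j) × (-0.46819 + 0.00000j) = 0.17701 + 0.00000j  (running Σ = 0.17327 - 0.02130j)
  m=1: (0.21846 + 0.01299j) × (-0.01130 + 0.09818j) = -0.00374 + 0.02130j  (running Σ = 0.16952 + 0.00000j)
Σ over m = 0.16952 + 0.00000j; ×(4π/3) → 0.71009 + 0.00000j. Real part: 0.710091

Legendre polynomial (addition theorem), +0.710091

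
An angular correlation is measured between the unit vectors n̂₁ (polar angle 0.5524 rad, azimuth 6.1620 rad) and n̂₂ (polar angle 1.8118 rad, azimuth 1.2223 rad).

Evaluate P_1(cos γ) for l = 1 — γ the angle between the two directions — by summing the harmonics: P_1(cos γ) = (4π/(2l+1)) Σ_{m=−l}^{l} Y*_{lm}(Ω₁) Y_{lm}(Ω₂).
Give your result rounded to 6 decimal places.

-0.088343

Expand P_1 via completeness: Σ_{m} conj(Y_{1,m}) at Ω₁ times Y_{1,m} at Ω₂ —
  m=-1: Y*=0.17996 - 0.02192j  Y=0.11457 - 0.31534j  product 0.01371 - 0.05926j
  m=+0: Y*=0.41593 + 0.00000j  Y=-0.11662 + 0.00000j  product -0.04851 + 0.00000j
  m=+1: Y*=-0.17996 - 0.02192j  Y=-0.11457 - 0.31534j  product 0.01371 + 0.05926j
Σ over m = -0.02109 + 0.00000j; ×(4π/3) → -0.08834 + 0.00000j. Real part: -0.088343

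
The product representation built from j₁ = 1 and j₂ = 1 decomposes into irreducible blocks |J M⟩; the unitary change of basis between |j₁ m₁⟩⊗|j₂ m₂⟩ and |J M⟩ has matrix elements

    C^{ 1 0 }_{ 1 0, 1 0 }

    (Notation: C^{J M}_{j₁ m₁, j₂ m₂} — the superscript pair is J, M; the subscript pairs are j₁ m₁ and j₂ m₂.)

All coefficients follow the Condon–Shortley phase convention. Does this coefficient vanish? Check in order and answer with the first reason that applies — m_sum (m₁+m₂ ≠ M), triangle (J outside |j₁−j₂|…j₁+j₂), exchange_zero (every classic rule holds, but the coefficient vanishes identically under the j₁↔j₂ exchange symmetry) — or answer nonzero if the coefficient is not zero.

m-sum: m₁+m₂ = 0+0 = 0, M = 0  ✓
triangle: |j₁−j₂| = 0 ≤ J = 1 ≤ j₁+j₂ = 2  ✓
exchange: j₁=j₂ and m₁=m₂, and (−1)^(j₁+j₂−J) = (−1)^1 = −1 forces ⟨j₁m₁;j₂m₂|JM⟩ = −⟨j₂m₂;j₁m₁|JM⟩ = −⟨j₁m₁;j₂m₂|JM⟩ ⇒ the coefficient vanishes identically
Racah sum check: Σ_k collapses to 0 ⇒ CG = 0

exchange_zero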